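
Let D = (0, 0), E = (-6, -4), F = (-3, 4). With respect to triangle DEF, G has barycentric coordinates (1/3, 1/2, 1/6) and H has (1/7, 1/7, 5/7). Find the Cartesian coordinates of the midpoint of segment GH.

Barycentric coordinates of the midpoint are the average: (5/21, 9/28, 37/84).
Converting: (5/21)·D + (9/28)·E + (37/84)·F = (-13/4, 10/21).

(-13/4, 10/21)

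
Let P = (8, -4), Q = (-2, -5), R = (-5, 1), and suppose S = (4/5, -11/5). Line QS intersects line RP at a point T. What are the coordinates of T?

Barycentric coordinates of S with respect to PQR: (2/5, 1/5, 2/5).
On side RP the Q-coordinate is zero; dropping S's Q-weight 1/5 and renormalizing the remaining 2/5 : 2/5 gives weights 1/2, 1/2 on R, P.
T = (1/2)·(-5, 1) + (1/2)·(8, -4) = (3/2, -3/2).

(3/2, -3/2)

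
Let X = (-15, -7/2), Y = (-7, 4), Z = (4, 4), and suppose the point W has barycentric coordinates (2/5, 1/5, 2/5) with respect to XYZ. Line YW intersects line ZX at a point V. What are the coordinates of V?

(-11/2, 1/4)

Line YW meets ZX where the Y-coordinate vanishes; zeroing W's Y-weight and renormalizing leaves Z, X-weights 2/5 : 2/5 → (1/2, 1/2).
So V = (1/2)·Z + (1/2)·X = (-11/2, 1/4).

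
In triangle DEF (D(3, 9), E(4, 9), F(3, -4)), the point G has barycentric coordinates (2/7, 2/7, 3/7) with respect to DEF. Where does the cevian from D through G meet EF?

(17/5, 6/5)

Line DG meets EF where the D-coordinate vanishes; zeroing G's D-weight and renormalizing leaves E, F-weights 2/7 : 3/7 → (2/5, 3/5).
So H = (2/5)·E + (3/5)·F = (17/5, 6/5).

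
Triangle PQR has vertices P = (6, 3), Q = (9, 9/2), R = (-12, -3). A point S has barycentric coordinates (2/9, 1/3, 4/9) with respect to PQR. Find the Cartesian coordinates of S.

(-1, 5/6)

S = (2/9)·P + (1/3)·Q + (4/9)·R.
x-coordinate: (2/9)·6 + (1/3)·9 + (4/9)·(-12) = -1.
y-coordinate: (2/9)·3 + (1/3)·(9/2) + (4/9)·(-3) = 5/6.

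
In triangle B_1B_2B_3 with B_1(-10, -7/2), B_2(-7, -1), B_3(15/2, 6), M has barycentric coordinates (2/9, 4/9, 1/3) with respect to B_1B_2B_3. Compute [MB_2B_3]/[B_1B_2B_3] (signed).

2/9

The signed ratio [MB_2B_3]/[B_1B_2B_3] equals the barycentric coordinate of M at vertex B_1, which is 2/9.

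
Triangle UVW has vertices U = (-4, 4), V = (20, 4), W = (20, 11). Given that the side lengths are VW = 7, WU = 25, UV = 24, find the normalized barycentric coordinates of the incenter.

(1/8, 25/56, 3/7)

The incenter has barycentric coordinates proportional to the opposite side lengths: (7 : 25 : 24).
Normalizing by 7+25+24 = 56 gives (1/8, 25/56, 3/7).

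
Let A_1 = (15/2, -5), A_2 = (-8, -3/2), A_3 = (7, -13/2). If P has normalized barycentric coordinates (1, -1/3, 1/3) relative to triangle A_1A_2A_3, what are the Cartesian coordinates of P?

(25/2, -20/3)

P = 1·A_1 + (-1/3)·A_2 + (1/3)·A_3.
x-coordinate: 1·(15/2) + (-1/3)·(-8) + (1/3)·7 = 25/2.
y-coordinate: 1·(-5) + (-1/3)·(-3/2) + (1/3)·(-13/2) = -20/3.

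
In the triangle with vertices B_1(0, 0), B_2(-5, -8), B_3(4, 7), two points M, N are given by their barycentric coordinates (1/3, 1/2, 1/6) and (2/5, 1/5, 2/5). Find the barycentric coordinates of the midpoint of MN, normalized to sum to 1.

Since both coordinate triples sum to 1, the midpoint's barycentrics are the componentwise average.
(1/3+2/5)/2 = 11/30; similarly 7/20 and 17/60.

(11/30, 7/20, 17/60)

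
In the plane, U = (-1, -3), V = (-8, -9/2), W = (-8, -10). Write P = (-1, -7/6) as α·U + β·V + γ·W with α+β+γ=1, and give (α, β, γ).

Signed area of the reference triangle: [UVW] = ½·((-1)·(-9/2−(-10)) + (-8)·(-10−(-3)) + (-8)·(-3−(-9/2))) = ½·(-11/2 + 56 − 12) = 77/4.
[PVW] = ½·((-1)·(-9/2−(-10)) + (-8)·(-10−(-7/6)) + (-8)·(-7/6−(-9/2))) = ½·(-11/2 + 212/3 − 80/3) = 77/4, so the U-coordinate is (77/4)/(77/4) = 1.
[UPW] = ½·((-1)·(-7/6−(-10)) + (-1)·(-10−(-3)) + (-8)·(-3−(-7/6))) = ½·(-53/6 + 7 + 44/3) = 77/12, so the V-coordinate is 1/3.
[UVP] = ½·((-1)·(-9/2−(-7/6)) + (-8)·(-7/6−(-3)) + (-1)·(-3−(-9/2))) = ½·(10/3 − 44/3 − 3/2) = -77/12, so the W-coordinate is -1/3.

(1, 1/3, -1/3)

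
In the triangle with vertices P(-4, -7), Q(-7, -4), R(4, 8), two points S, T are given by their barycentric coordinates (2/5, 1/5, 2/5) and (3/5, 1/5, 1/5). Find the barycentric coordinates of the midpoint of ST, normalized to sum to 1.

Since both coordinate triples sum to 1, the midpoint's barycentrics are the componentwise average.
(2/5+3/5)/2 = 1/2; similarly 1/5 and 3/10.

(1/2, 1/5, 3/10)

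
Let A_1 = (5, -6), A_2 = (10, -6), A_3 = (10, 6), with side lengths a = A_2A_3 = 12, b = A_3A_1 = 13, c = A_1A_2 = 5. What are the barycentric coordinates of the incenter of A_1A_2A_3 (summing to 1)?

The incenter has barycentric coordinates proportional to the opposite side lengths: (12 : 13 : 5).
Normalizing by 12+13+5 = 30 gives (2/5, 13/30, 1/6).

(2/5, 13/30, 1/6)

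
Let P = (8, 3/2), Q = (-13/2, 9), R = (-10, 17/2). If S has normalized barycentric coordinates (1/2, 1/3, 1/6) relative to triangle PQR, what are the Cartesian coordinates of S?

(1/6, 31/6)

S = (1/2)·P + (1/3)·Q + (1/6)·R.
x-coordinate: (1/2)·8 + (1/3)·(-13/2) + (1/6)·(-10) = 1/6.
y-coordinate: (1/2)·(3/2) + (1/3)·9 + (1/6)·(17/2) = 31/6.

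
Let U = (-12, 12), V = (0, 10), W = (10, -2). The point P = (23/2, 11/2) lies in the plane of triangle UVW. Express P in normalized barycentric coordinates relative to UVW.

(-3/4, 3/2, 1/4)

Signed area of the reference triangle: [UVW] = ½·((-12)·(10−(-2)) + 0·(-2−12) + 10·(12−10)) = ½·(-144 + 0 + 20) = -62.
[PVW] = ½·((23/2)·(10−(-2)) + 0·(-2−(11/2)) + 10·(11/2−10)) = ½·(138 + 0 − 45) = 93/2, so the U-coordinate is (93/2)/(-62) = -3/4.
[UPW] = ½·((-12)·(11/2−(-2)) + (23/2)·(-2−12) + 10·(12−(11/2))) = ½·(-90 − 161 + 65) = -93, so the V-coordinate is 3/2.
[UVP] = ½·((-12)·(10−(11/2)) + 0·(11/2−12) + (23/2)·(12−10)) = ½·(-54 + 0 + 23) = -31/2, so the W-coordinate is 1/4.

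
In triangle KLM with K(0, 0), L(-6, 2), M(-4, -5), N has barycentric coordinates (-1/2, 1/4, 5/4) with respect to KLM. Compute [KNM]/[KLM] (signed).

The signed ratio [KNM]/[KLM] equals the barycentric coordinate of N at vertex L, which is 1/4.

1/4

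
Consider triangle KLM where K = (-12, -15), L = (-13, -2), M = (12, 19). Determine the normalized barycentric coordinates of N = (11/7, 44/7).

(2/7, 1/7, 4/7)

Signed area of the reference triangle: [KLM] = ½·((-12)·(-2−19) + (-13)·(19−(-15)) + 12·(-15−(-2))) = ½·(252 − 442 − 156) = -173.
[NLM] = ½·((11/7)·(-2−19) + (-13)·(19−(44/7)) + 12·(44/7−(-2))) = ½·(-33 − 1157/7 + 696/7) = -346/7, so the K-coordinate is (-346/7)/(-173) = 2/7.
[KNM] = ½·((-12)·(44/7−19) + (11/7)·(19−(-15)) + 12·(-15−(44/7))) = ½·(1068/7 + 374/7 − 1788/7) = -173/7, so the L-coordinate is 1/7.
[KLN] = ½·((-12)·(-2−(44/7)) + (-13)·(44/7−(-15)) + (11/7)·(-15−(-2))) = ½·(696/7 − 1937/7 − 143/7) = -692/7, so the M-coordinate is 4/7.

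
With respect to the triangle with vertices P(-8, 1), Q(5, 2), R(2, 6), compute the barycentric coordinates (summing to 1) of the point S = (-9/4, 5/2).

(1/2, 1/4, 1/4)

Signed area of the reference triangle: [PQR] = ½·((-8)·(2−6) + 5·(6−1) + 2·(1−2)) = ½·(32 + 25 − 2) = 55/2.
[SQR] = ½·((-9/4)·(2−6) + 5·(6−(5/2)) + 2·(5/2−2)) = ½·(9 + 35/2 + 1) = 55/4, so the P-coordinate is (55/4)/(55/2) = 1/2.
[PSR] = ½·((-8)·(5/2−6) + (-9/4)·(6−1) + 2·(1−(5/2))) = ½·(28 − 45/4 − 3) = 55/8, so the Q-coordinate is 1/4.
[PQS] = ½·((-8)·(2−(5/2)) + 5·(5/2−1) + (-9/4)·(1−2)) = ½·(4 + 15/2 + 9/4) = 55/8, so the R-coordinate is 1/4.
Check: 1/2 + 1/4 + 1/4 = 1.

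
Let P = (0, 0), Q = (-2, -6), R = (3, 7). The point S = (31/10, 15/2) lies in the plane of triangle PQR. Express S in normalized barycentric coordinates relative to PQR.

Signed area of the reference triangle: [PQR] = ½·(0·(-6−7) + (-2)·(7−0) + 3·(0−(-6))) = ½·(0 − 14 + 18) = 2.
[SQR] = ½·((31/10)·(-6−7) + (-2)·(7−(15/2)) + 3·(15/2−(-6))) = ½·(-403/10 + 1 + 81/2) = 3/5, so the P-coordinate is (3/5)/2 = 3/10.
[PSR] = ½·(0·(15/2−7) + (31/10)·(7−0) + 3·(0−(15/2))) = ½·(0 + 217/10 − 45/2) = -2/5, so the Q-coordinate is -1/5.
[PQS] = ½·(0·(-6−(15/2)) + (-2)·(15/2−0) + (31/10)·(0−(-6))) = ½·(0 − 15 + 93/5) = 9/5, so the R-coordinate is 9/10.

(3/10, -1/5, 9/10)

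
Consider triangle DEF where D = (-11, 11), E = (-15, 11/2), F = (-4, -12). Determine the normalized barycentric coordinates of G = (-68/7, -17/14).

(1/7, 3/7, 3/7)

Signed area of the reference triangle: [DEF] = ½·((-11)·(11/2−(-12)) + (-15)·(-12−11) + (-4)·(11−(11/2))) = ½·(-385/2 + 345 − 22) = 261/4.
[GEF] = ½·((-68/7)·(11/2−(-12)) + (-15)·(-12−(-17/14)) + (-4)·(-17/14−(11/2))) = ½·(-170 + 2265/14 + 188/7) = 261/28, so the D-coordinate is (261/28)/(261/4) = 1/7.
[DGF] = ½·((-11)·(-17/14−(-12)) + (-68/7)·(-12−11) + (-4)·(11−(-17/14))) = ½·(-1661/14 + 1564/7 − 342/7) = 783/28, so the E-coordinate is 3/7.
[DEG] = ½·((-11)·(11/2−(-17/14)) + (-15)·(-17/14−11) + (-68/7)·(11−(11/2))) = ½·(-517/7 + 2565/14 − 374/7) = 783/28, so the F-coordinate is 3/7.
Check: 1/7 + 3/7 + 3/7 = 1.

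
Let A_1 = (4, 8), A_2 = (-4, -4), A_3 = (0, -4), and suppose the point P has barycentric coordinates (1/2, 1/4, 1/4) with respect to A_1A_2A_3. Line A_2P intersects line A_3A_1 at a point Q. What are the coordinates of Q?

Line A_2P meets A_3A_1 where the A_2-coordinate vanishes; zeroing P's A_2-weight and renormalizing leaves A_3, A_1-weights 1/4 : 1/2 → (1/3, 2/3).
So Q = (1/3)·A_3 + (2/3)·A_1 = (8/3, 4).

(8/3, 4)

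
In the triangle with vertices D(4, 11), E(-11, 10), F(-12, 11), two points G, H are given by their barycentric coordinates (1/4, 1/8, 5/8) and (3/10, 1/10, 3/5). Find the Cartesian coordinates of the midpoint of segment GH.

(-599/80, 871/80)

Barycentric coordinates of the midpoint are the average: (11/40, 9/80, 49/80).
Converting: (11/40)·D + (9/80)·E + (49/80)·F = (-599/80, 871/80).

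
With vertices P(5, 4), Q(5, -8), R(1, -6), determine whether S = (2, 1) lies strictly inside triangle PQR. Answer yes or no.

no

Barycentric coordinates of S: (5/8, -3/8, 3/4).
The three coordinates are positive, negative, positive; a point is interior exactly when all three are positive.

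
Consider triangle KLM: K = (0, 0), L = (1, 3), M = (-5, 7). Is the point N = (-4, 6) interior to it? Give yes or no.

yes

Barycentric coordinates of N: (1/11, 1/11, 9/11).
The three coordinates are positive, positive, positive; a point is interior exactly when all three are positive.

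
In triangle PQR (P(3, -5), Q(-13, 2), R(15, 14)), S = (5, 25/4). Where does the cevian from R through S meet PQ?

(-5, -3/2)

Barycentric coordinates of S with respect to PQR: (1/4, 1/4, 1/2).
On side PQ the R-coordinate is zero; dropping S's R-weight 1/2 and renormalizing the remaining 1/4 : 1/4 gives weights 1/2, 1/2 on P, Q.
T = (1/2)·(3, -5) + (1/2)·(-13, 2) = (-5, -3/2).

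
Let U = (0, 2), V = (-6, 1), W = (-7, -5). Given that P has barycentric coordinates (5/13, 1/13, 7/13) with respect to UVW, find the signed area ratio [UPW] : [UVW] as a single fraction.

1/13

The signed ratio [UPW]/[UVW] equals the barycentric coordinate of P at vertex V, which is 1/13.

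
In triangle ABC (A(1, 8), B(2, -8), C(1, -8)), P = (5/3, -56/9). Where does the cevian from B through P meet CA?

(1, -8/3)

Barycentric coordinates of P with respect to ABC: (1/9, 2/3, 2/9).
On side CA the B-coordinate is zero; dropping P's B-weight 2/3 and renormalizing the remaining 2/9 : 1/9 gives weights 2/3, 1/3 on C, A.
Q = (2/3)·(1, -8) + (1/3)·(1, 8) = (1, -8/3).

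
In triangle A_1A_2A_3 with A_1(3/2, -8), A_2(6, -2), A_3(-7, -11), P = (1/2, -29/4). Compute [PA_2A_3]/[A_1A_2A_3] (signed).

[A_1A_2A_3] = ½·((3/2)·(-2−(-11)) + 6·(-11−(-8)) + (-7)·(-8−(-2))) = ½·(27/2 − 18 + 42) = 75/4.
[PA_2A_3] = ½·((1/2)·(-2−(-11)) + 6·(-11−(-29/4)) + (-7)·(-29/4−(-2))) = ½·(9/2 − 45/2 + 147/4) = 75/8, so the ratio is (75/8)/(75/4) = 1/2.

1/2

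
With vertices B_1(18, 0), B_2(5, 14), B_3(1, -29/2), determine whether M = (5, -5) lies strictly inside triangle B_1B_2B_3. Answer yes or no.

yes

Barycentric coordinates of M: (152/853, 207/853, 494/853).
The three coordinates are positive, positive, positive; a point is interior exactly when all three are positive.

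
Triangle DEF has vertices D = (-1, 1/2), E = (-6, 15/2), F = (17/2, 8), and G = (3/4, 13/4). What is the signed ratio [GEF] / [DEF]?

5/8

[DEF] = ½·((-1)·(15/2−8) + (-6)·(8−(1/2)) + (17/2)·(1/2−(15/2))) = ½·(1/2 − 45 − 119/2) = -52.
[GEF] = ½·((3/4)·(15/2−8) + (-6)·(8−(13/4)) + (17/2)·(13/4−(15/2))) = ½·(-3/8 − 57/2 − 289/8) = -65/2, so the ratio is (-65/2)/(-52) = 5/8.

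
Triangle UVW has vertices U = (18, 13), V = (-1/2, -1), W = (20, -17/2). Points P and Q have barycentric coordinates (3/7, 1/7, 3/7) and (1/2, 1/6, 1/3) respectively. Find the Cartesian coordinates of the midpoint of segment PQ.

Barycentric coordinates of the midpoint are the average: (13/28, 13/84, 8/21).
Converting: (13/28)·U + (13/84)·V + (8/21)·W = (2671/168, 37/14).

(2671/168, 37/14)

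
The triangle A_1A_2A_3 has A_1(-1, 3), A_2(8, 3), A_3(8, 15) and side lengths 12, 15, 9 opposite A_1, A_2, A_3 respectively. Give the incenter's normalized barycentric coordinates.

The incenter has barycentric coordinates proportional to the opposite side lengths: (12 : 15 : 9).
Normalizing by 12+15+9 = 36 gives (1/3, 5/12, 1/4).

(1/3, 5/12, 1/4)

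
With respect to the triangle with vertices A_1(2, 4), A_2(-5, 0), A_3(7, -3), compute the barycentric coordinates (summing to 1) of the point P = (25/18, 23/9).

(13/18, 1/6, 1/9)

Signed area of the reference triangle: [A_1A_2A_3] = ½·(2·(0−(-3)) + (-5)·(-3−4) + 7·(4−0)) = ½·(6 + 35 + 28) = 69/2.
[PA_2A_3] = ½·((25/18)·(0−(-3)) + (-5)·(-3−(23/9)) + 7·(23/9−0)) = ½·(25/6 + 250/9 + 161/9) = 299/12, so the A_1-coordinate is (299/12)/(69/2) = 13/18.
[A_1PA_3] = ½·(2·(23/9−(-3)) + (25/18)·(-3−4) + 7·(4−(23/9))) = ½·(100/9 − 175/18 + 91/9) = 23/4, so the A_2-coordinate is 1/6.
[A_1A_2P] = ½·(2·(0−(23/9)) + (-5)·(23/9−4) + (25/18)·(4−0)) = ½·(-46/9 + 65/9 + 50/9) = 23/6, so the A_3-coordinate is 1/9.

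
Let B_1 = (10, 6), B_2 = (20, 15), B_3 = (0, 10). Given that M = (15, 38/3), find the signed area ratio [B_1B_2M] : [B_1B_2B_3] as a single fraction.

1/6

[B_1B_2B_3] = ½·(10·(15−10) + 20·(10−6) + 0·(6−15)) = ½·(50 + 80 + 0) = 65.
[B_1B_2M] = ½·(10·(15−(38/3)) + 20·(38/3−6) + 15·(6−15)) = ½·(70/3 + 400/3 − 135) = 65/6, so the ratio is (65/6)/65 = 1/6.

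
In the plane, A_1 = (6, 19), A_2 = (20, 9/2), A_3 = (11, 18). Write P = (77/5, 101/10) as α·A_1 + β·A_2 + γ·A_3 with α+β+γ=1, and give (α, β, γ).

(1/5, 3/5, 1/5)

Signed area of the reference triangle: [A_1A_2A_3] = ½·(6·(9/2−18) + 20·(18−19) + 11·(19−(9/2))) = ½·(-81 − 20 + 319/2) = 117/4.
[PA_2A_3] = ½·((77/5)·(9/2−18) + 20·(18−(101/10)) + 11·(101/10−(9/2))) = ½·(-2079/10 + 158 + 308/5) = 117/20, so the A_1-coordinate is (117/20)/(117/4) = 1/5.
[A_1PA_3] = ½·(6·(101/10−18) + (77/5)·(18−19) + 11·(19−(101/10))) = ½·(-237/5 − 77/5 + 979/10) = 351/20, so the A_2-coordinate is 3/5.
[A_1A_2P] = ½·(6·(9/2−(101/10)) + 20·(101/10−19) + (77/5)·(19−(9/2))) = ½·(-168/5 − 178 + 2233/10) = 117/20, so the A_3-coordinate is 1/5.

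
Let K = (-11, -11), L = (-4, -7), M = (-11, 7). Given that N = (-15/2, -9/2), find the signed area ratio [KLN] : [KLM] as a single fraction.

1/4

[KLM] = ½·((-11)·(-7−7) + (-4)·(7−(-11)) + (-11)·(-11−(-7))) = ½·(154 − 72 + 44) = 63.
[KLN] = ½·((-11)·(-7−(-9/2)) + (-4)·(-9/2−(-11)) + (-15/2)·(-11−(-7))) = ½·(55/2 − 26 + 30) = 63/4, so the ratio is (63/4)/63 = 1/4.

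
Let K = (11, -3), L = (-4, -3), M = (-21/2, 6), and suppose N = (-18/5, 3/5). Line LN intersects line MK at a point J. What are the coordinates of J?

Barycentric coordinates of N with respect to KLM: (1/5, 2/5, 2/5).
On side MK the L-coordinate is zero; dropping N's L-weight 2/5 and renormalizing the remaining 2/5 : 1/5 gives weights 2/3, 1/3 on M, K.
J = (2/3)·(-21/2, 6) + (1/3)·(11, -3) = (-10/3, 3).

(-10/3, 3)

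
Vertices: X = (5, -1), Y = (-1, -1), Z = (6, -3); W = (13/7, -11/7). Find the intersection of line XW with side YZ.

(4/3, -5/3)

Barycentric coordinates of W with respect to XYZ: (1/7, 4/7, 2/7).
On side YZ the X-coordinate is zero; dropping W's X-weight 1/7 and renormalizing the remaining 4/7 : 2/7 gives weights 2/3, 1/3 on Y, Z.
V = (2/3)·(-1, -1) + (1/3)·(6, -3) = (4/3, -5/3).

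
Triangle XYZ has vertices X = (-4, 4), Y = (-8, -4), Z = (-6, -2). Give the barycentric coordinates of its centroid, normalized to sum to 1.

(1/3, 1/3, 1/3)

The centroid is the average of the vertices, so each weight is 1/3.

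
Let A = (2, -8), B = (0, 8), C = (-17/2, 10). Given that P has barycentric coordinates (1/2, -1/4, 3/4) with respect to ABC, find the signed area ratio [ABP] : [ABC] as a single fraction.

3/4

The signed ratio [ABP]/[ABC] equals the barycentric coordinate of P at vertex C, which is 3/4.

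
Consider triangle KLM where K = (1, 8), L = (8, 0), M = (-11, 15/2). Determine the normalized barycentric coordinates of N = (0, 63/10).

(3/5, 1/5, 1/5)

Signed area of the reference triangle: [KLM] = ½·(1·(0−(15/2)) + 8·(15/2−8) + (-11)·(8−0)) = ½·(-15/2 − 4 − 88) = -199/4.
[NLM] = ½·(0·(0−(15/2)) + 8·(15/2−(63/10)) + (-11)·(63/10−0)) = ½·(0 + 48/5 − 693/10) = -597/20, so the K-coordinate is (-597/20)/(-199/4) = 3/5.
[KNM] = ½·(1·(63/10−(15/2)) + 0·(15/2−8) + (-11)·(8−(63/10))) = ½·(-6/5 + 0 − 187/10) = -199/20, so the L-coordinate is 1/5.
[KLN] = ½·(1·(0−(63/10)) + 8·(63/10−8) + 0·(8−0)) = ½·(-63/10 − 68/5 + 0) = -199/20, so the M-coordinate is 1/5.
Check: 3/5 + 1/5 + 1/5 = 1.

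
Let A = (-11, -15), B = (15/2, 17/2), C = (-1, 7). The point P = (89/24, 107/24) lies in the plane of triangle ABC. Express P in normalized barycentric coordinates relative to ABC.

Signed area of the reference triangle: [ABC] = ½·((-11)·(17/2−7) + (15/2)·(7−(-15)) + (-1)·(-15−(17/2))) = ½·(-33/2 + 165 + 47/2) = 86.
[PBC] = ½·((89/24)·(17/2−7) + (15/2)·(7−(107/24)) + (-1)·(107/24−(17/2))) = ½·(89/16 + 305/16 + 97/24) = 43/3, so the A-coordinate is (43/3)/86 = 1/6.
[APC] = ½·((-11)·(107/24−7) + (89/24)·(7−(-15)) + (-1)·(-15−(107/24))) = ½·(671/24 + 979/12 + 467/24) = 129/2, so the B-coordinate is 3/4.
[ABP] = ½·((-11)·(17/2−(107/24)) + (15/2)·(107/24−(-15)) + (89/24)·(-15−(17/2))) = ½·(-1067/24 + 2335/16 − 4183/48) = 43/6, so the C-coordinate is 1/12.
Check: 1/6 + 3/4 + 1/12 = 1.

(1/6, 3/4, 1/12)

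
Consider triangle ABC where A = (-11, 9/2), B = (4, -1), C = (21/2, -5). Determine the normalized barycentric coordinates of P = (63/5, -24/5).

Signed area of the reference triangle: [ABC] = ½·((-11)·(-1−(-5)) + 4·(-5−(9/2)) + (21/2)·(9/2−(-1))) = ½·(-44 − 38 + 231/4) = -97/8.
[PBC] = ½·((63/5)·(-1−(-5)) + 4·(-5−(-24/5)) + (21/2)·(-24/5−(-1))) = ½·(252/5 − 4/5 − 399/10) = 97/20, so the A-coordinate is (97/20)/(-97/8) = -2/5.
[APC] = ½·((-11)·(-24/5−(-5)) + (63/5)·(-5−(9/2)) + (21/2)·(9/2−(-24/5))) = ½·(-11/5 − 1197/10 + 1953/20) = -97/8, so the B-coordinate is 1.
[ABP] = ½·((-11)·(-1−(-24/5)) + 4·(-24/5−(9/2)) + (63/5)·(9/2−(-1))) = ½·(-209/5 − 186/5 + 693/10) = -97/20, so the C-coordinate is 2/5.
Check: -2/5 + 1 + 2/5 = 1.

(-2/5, 1, 2/5)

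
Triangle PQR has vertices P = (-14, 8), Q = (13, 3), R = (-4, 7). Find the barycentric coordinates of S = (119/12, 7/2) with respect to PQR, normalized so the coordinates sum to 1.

(1/6, 11/12, -1/12)

Signed area of the reference triangle: [PQR] = ½·((-14)·(3−7) + 13·(7−8) + (-4)·(8−3)) = ½·(56 − 13 − 20) = 23/2.
[SQR] = ½·((119/12)·(3−7) + 13·(7−(7/2)) + (-4)·(7/2−3)) = ½·(-119/3 + 91/2 − 2) = 23/12, so the P-coordinate is (23/12)/(23/2) = 1/6.
[PSR] = ½·((-14)·(7/2−7) + (119/12)·(7−8) + (-4)·(8−(7/2))) = ½·(49 − 119/12 − 18) = 253/24, so the Q-coordinate is 11/12.
[PQS] = ½·((-14)·(3−(7/2)) + 13·(7/2−8) + (119/12)·(8−3)) = ½·(7 − 117/2 + 595/12) = -23/24, so the R-coordinate is -1/12.
Check: 1/6 + 11/12 − 1/12 = 1.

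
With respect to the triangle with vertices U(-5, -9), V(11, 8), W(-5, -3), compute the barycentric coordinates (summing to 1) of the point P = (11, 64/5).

Signed area of the reference triangle: [UVW] = ½·((-5)·(8−(-3)) + 11·(-3−(-9)) + (-5)·(-9−8)) = ½·(-55 + 66 + 85) = 48.
[PVW] = ½·(11·(8−(-3)) + 11·(-3−(64/5)) + (-5)·(64/5−8)) = ½·(121 − 869/5 − 24) = -192/5, so the U-coordinate is (-192/5)/48 = -4/5.
[UPW] = ½·((-5)·(64/5−(-3)) + 11·(-3−(-9)) + (-5)·(-9−(64/5))) = ½·(-79 + 66 + 109) = 48, so the V-coordinate is 1.
[UVP] = ½·((-5)·(8−(64/5)) + 11·(64/5−(-9)) + 11·(-9−8)) = ½·(24 + 1199/5 − 187) = 192/5, so the W-coordinate is 4/5.

(-4/5, 1, 4/5)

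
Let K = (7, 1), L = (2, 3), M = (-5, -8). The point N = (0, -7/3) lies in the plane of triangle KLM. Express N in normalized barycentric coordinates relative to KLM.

(2/9, 1/3, 4/9)

Signed area of the reference triangle: [KLM] = ½·(7·(3−(-8)) + 2·(-8−1) + (-5)·(1−3)) = ½·(77 − 18 + 10) = 69/2.
[NLM] = ½·(0·(3−(-8)) + 2·(-8−(-7/3)) + (-5)·(-7/3−3)) = ½·(0 − 34/3 + 80/3) = 23/3, so the K-coordinate is (23/3)/(69/2) = 2/9.
[KNM] = ½·(7·(-7/3−(-8)) + 0·(-8−1) + (-5)·(1−(-7/3))) = ½·(119/3 + 0 − 50/3) = 23/2, so the L-coordinate is 1/3.
[KLN] = ½·(7·(3−(-7/3)) + 2·(-7/3−1) + 0·(1−3)) = ½·(112/3 − 20/3 + 0) = 46/3, so the M-coordinate is 4/9.
Check: 2/9 + 1/3 + 4/9 = 1.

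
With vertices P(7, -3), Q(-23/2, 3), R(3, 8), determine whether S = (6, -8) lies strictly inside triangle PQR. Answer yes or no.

Barycentric coordinates of S: (494/359, 62/359, -197/359).
The three coordinates are positive, positive, negative; a point is interior exactly when all three are positive.

no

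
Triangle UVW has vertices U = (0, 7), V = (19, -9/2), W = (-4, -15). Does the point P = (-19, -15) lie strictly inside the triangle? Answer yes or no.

Barycentric coordinates of P: (315/928, -165/232, 1273/928).
The three coordinates are positive, negative, positive; a point is interior exactly when all three are positive.

no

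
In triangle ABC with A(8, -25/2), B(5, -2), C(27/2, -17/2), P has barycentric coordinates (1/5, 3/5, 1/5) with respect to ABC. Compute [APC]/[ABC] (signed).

3/5

The signed ratio [APC]/[ABC] equals the barycentric coordinate of P at vertex B, which is 3/5.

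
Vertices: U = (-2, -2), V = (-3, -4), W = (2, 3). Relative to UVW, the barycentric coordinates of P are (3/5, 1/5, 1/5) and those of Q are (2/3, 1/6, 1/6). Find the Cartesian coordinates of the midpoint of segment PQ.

Barycentric coordinates of the midpoint are the average: (19/30, 11/60, 11/60).
Converting: (19/30)·U + (11/60)·V + (11/60)·W = (-29/20, -29/20).

(-29/20, -29/20)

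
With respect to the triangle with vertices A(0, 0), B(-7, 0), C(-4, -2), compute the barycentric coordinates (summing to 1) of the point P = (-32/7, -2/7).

Signed area of the reference triangle: [ABC] = ½·(0·(0−(-2)) + (-7)·(-2−0) + (-4)·(0−0)) = ½·(0 + 14 + 0) = 7.
[PBC] = ½·((-32/7)·(0−(-2)) + (-7)·(-2−(-2/7)) + (-4)·(-2/7−0)) = ½·(-64/7 + 12 + 8/7) = 2, so the A-coordinate is 2/7 = 2/7.
[APC] = ½·(0·(-2/7−(-2)) + (-32/7)·(-2−0) + (-4)·(0−(-2/7))) = ½·(0 + 64/7 − 8/7) = 4, so the B-coordinate is 4/7.
[ABP] = ½·(0·(0−(-2/7)) + (-7)·(-2/7−0) + (-32/7)·(0−0)) = ½·(0 + 2 + 0) = 1, so the C-coordinate is 1/7.

(2/7, 4/7, 1/7)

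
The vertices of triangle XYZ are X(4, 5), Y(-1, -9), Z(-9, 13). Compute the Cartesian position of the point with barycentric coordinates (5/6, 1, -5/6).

W = (5/6)·X + 1·Y + (-5/6)·Z.
x-coordinate: (5/6)·4 + 1·(-1) + (-5/6)·(-9) = 59/6.
y-coordinate: (5/6)·5 + 1·(-9) + (-5/6)·13 = -47/3.

(59/6, -47/3)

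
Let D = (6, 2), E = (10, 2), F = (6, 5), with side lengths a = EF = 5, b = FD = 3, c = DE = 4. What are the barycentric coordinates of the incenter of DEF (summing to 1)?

The incenter has barycentric coordinates proportional to the opposite side lengths: (5 : 3 : 4).
Normalizing by 5+3+4 = 12 gives (5/12, 1/4, 1/3).

(5/12, 1/4, 1/3)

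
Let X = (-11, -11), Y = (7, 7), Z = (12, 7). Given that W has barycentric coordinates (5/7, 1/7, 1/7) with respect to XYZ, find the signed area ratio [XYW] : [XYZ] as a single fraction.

The signed ratio [XYW]/[XYZ] equals the barycentric coordinate of W at vertex Z, which is 1/7.

1/7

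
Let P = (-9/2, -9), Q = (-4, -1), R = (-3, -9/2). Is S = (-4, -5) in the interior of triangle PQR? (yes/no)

Barycentric coordinates of S: (16/39, 5/13, 8/39).
The three coordinates are positive, positive, positive; a point is interior exactly when all three are positive.

yes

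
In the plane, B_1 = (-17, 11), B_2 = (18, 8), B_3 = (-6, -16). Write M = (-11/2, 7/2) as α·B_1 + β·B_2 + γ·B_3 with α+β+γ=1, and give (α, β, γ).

(1/2, 1/4, 1/4)

Signed area of the reference triangle: [B_1B_2B_3] = ½·((-17)·(8−(-16)) + 18·(-16−11) + (-6)·(11−8)) = ½·(-408 − 486 − 18) = -456.
[MB_2B_3] = ½·((-11/2)·(8−(-16)) + 18·(-16−(7/2)) + (-6)·(7/2−8)) = ½·(-132 − 351 + 27) = -228, so the B_1-coordinate is (-228)/(-456) = 1/2.
[B_1MB_3] = ½·((-17)·(7/2−(-16)) + (-11/2)·(-16−11) + (-6)·(11−(7/2))) = ½·(-663/2 + 297/2 − 45) = -114, so the B_2-coordinate is 1/4.
[B_1B_2M] = ½·((-17)·(8−(7/2)) + 18·(7/2−11) + (-11/2)·(11−8)) = ½·(-153/2 − 135 − 33/2) = -114, so the B_3-coordinate is 1/4.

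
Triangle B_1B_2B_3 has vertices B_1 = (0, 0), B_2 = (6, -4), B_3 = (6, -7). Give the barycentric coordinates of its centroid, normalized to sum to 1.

The centroid is the average of the vertices, so each weight is 1/3.

(1/3, 1/3, 1/3)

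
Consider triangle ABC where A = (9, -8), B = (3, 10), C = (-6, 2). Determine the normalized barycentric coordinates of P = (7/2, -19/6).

Signed area of the reference triangle: [ABC] = ½·(9·(10−2) + 3·(2−(-8)) + (-6)·(-8−10)) = ½·(72 + 30 + 108) = 105.
[PBC] = ½·((7/2)·(10−2) + 3·(2−(-19/6)) + (-6)·(-19/6−10)) = ½·(28 + 31/2 + 79) = 245/4, so the A-coordinate is (245/4)/105 = 7/12.
[APC] = ½·(9·(-19/6−2) + (7/2)·(2−(-8)) + (-6)·(-8−(-19/6))) = ½·(-93/2 + 35 + 29) = 35/4, so the B-coordinate is 1/12.
[ABP] = ½·(9·(10−(-19/6)) + 3·(-19/6−(-8)) + (7/2)·(-8−10)) = ½·(237/2 + 29/2 − 63) = 35, so the C-coordinate is 1/3.
Check: 7/12 + 1/12 + 1/3 = 1.

(7/12, 1/12, 1/3)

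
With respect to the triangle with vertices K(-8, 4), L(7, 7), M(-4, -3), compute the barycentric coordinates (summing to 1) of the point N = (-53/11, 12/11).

Signed area of the reference triangle: [KLM] = ½·((-8)·(7−(-3)) + 7·(-3−4) + (-4)·(4−7)) = ½·(-80 − 49 + 12) = -117/2.
[NLM] = ½·((-53/11)·(7−(-3)) + 7·(-3−(12/11)) + (-4)·(12/11−7)) = ½·(-530/11 − 315/11 + 260/11) = -585/22, so the K-coordinate is (-585/22)/(-117/2) = 5/11.
[KNM] = ½·((-8)·(12/11−(-3)) + (-53/11)·(-3−4) + (-4)·(4−(12/11))) = ½·(-360/11 + 371/11 − 128/11) = -117/22, so the L-coordinate is 1/11.
[KLN] = ½·((-8)·(7−(12/11)) + 7·(12/11−4) + (-53/11)·(4−7)) = ½·(-520/11 − 224/11 + 159/11) = -585/22, so the M-coordinate is 5/11.

(5/11, 1/11, 5/11)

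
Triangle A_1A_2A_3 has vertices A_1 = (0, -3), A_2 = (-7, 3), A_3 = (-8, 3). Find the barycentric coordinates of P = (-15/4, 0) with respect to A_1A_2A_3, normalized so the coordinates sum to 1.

(1/2, 1/4, 1/4)

Signed area of the reference triangle: [A_1A_2A_3] = ½·(0·(3−3) + (-7)·(3−(-3)) + (-8)·(-3−3)) = ½·(0 − 42 + 48) = 3.
[PA_2A_3] = ½·((-15/4)·(3−3) + (-7)·(3−0) + (-8)·(0−3)) = ½·(0 − 21 + 24) = 3/2, so the A_1-coordinate is (3/2)/3 = 1/2.
[A_1PA_3] = ½·(0·(0−3) + (-15/4)·(3−(-3)) + (-8)·(-3−0)) = ½·(0 − 45/2 + 24) = 3/4, so the A_2-coordinate is 1/4.
[A_1A_2P] = ½·(0·(3−0) + (-7)·(0−(-3)) + (-15/4)·(-3−3)) = ½·(0 − 21 + 45/2) = 3/4, so the A_3-coordinate is 1/4.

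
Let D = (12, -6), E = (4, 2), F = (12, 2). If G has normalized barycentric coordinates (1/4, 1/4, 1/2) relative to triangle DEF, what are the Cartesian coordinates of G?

(10, 0)

G = (1/4)·D + (1/4)·E + (1/2)·F.
x-coordinate: (1/4)·12 + (1/4)·4 + (1/2)·12 = 10.
y-coordinate: (1/4)·(-6) + (1/4)·2 + (1/2)·2 = 0.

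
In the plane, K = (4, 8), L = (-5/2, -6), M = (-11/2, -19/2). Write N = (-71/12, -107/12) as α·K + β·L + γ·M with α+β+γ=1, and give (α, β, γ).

Signed area of the reference triangle: [KLM] = ½·(4·(-6−(-19/2)) + (-5/2)·(-19/2−8) + (-11/2)·(8−(-6))) = ½·(14 + 175/4 − 77) = -77/8.
[NLM] = ½·((-71/12)·(-6−(-19/2)) + (-5/2)·(-19/2−(-107/12)) + (-11/2)·(-107/12−(-6))) = ½·(-497/24 + 35/24 + 385/24) = -77/48, so the K-coordinate is (-77/48)/(-77/8) = 1/6.
[KNM] = ½·(4·(-107/12−(-19/2)) + (-71/12)·(-19/2−8) + (-11/2)·(8−(-107/12))) = ½·(7/3 + 2485/24 − 2233/24) = 77/12, so the L-coordinate is -2/3.
[KLN] = ½·(4·(-6−(-107/12)) + (-5/2)·(-107/12−8) + (-71/12)·(8−(-6))) = ½·(35/3 + 1015/24 − 497/6) = -231/16, so the M-coordinate is 3/2.
Check: 1/6 − 2/3 + 3/2 = 1.

(1/6, -2/3, 3/2)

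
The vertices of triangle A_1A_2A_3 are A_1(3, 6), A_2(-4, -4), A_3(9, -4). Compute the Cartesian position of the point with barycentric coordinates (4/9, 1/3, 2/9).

(2, 4/9)

P = (4/9)·A_1 + (1/3)·A_2 + (2/9)·A_3.
x-coordinate: (4/9)·3 + (1/3)·(-4) + (2/9)·9 = 2.
y-coordinate: (4/9)·6 + (1/3)·(-4) + (2/9)·(-4) = 4/9.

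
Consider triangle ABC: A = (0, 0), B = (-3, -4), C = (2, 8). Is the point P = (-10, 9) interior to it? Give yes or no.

Barycentric coordinates of P: (-149/16, 49/8, 67/16).
The three coordinates are negative, positive, positive; a point is interior exactly when all three are positive.

no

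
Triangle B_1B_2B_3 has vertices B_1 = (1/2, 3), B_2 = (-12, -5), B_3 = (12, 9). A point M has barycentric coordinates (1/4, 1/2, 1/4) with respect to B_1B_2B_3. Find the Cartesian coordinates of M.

M = (1/4)·B_1 + (1/2)·B_2 + (1/4)·B_3.
x-coordinate: (1/4)·(1/2) + (1/2)·(-12) + (1/4)·12 = -23/8.
y-coordinate: (1/4)·3 + (1/2)·(-5) + (1/4)·9 = 1/2.

(-23/8, 1/2)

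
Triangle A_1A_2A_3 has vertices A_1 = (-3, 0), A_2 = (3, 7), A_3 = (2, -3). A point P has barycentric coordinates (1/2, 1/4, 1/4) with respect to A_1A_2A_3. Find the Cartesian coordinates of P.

P = (1/2)·A_1 + (1/4)·A_2 + (1/4)·A_3.
x-coordinate: (1/2)·(-3) + (1/4)·3 + (1/4)·2 = -1/4.
y-coordinate: (1/2)·0 + (1/4)·7 + (1/4)·(-3) = 1.

(-1/4, 1)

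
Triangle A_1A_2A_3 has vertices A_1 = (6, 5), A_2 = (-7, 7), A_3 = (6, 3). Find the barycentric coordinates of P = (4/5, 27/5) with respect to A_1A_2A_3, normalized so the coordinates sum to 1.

(2/5, 2/5, 1/5)

Signed area of the reference triangle: [A_1A_2A_3] = ½·(6·(7−3) + (-7)·(3−5) + 6·(5−7)) = ½·(24 + 14 − 12) = 13.
[PA_2A_3] = ½·((4/5)·(7−3) + (-7)·(3−(27/5)) + 6·(27/5−7)) = ½·(16/5 + 84/5 − 48/5) = 26/5, so the A_1-coordinate is (26/5)/13 = 2/5.
[A_1PA_3] = ½·(6·(27/5−3) + (4/5)·(3−5) + 6·(5−(27/5))) = ½·(72/5 − 8/5 − 12/5) = 26/5, so the A_2-coordinate is 2/5.
[A_1A_2P] = ½·(6·(7−(27/5)) + (-7)·(27/5−5) + (4/5)·(5−7)) = ½·(48/5 − 14/5 − 8/5) = 13/5, so the A_3-coordinate is 1/5.
Check: 2/5 + 2/5 + 1/5 = 1.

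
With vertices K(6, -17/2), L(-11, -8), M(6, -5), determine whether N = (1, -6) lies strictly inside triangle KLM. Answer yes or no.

yes

Barycentric coordinates of N: (4/119, 5/17, 80/119).
The three coordinates are positive, positive, positive; a point is interior exactly when all three are positive.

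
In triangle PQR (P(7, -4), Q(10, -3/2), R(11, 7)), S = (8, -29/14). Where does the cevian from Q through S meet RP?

Barycentric coordinates of S with respect to PQR: (5/7, 1/7, 1/7).
On side RP the Q-coordinate is zero; dropping S's Q-weight 1/7 and renormalizing the remaining 1/7 : 5/7 gives weights 1/6, 5/6 on R, P.
T = (1/6)·(11, 7) + (5/6)·(7, -4) = (23/3, -13/6).

(23/3, -13/6)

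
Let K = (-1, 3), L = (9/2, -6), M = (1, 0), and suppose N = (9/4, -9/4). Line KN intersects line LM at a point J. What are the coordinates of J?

(10/3, -4)

Barycentric coordinates of N with respect to KLM: (1/4, 1/2, 1/4).
On side LM the K-coordinate is zero; dropping N's K-weight 1/4 and renormalizing the remaining 1/2 : 1/4 gives weights 2/3, 1/3 on L, M.
J = (2/3)·(9/2, -6) + (1/3)·(1, 0) = (10/3, -4).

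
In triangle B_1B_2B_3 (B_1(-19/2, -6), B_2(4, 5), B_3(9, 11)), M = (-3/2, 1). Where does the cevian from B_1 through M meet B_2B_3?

(13/2, 8)

Barycentric coordinates of M with respect to B_1B_2B_3: (1/2, 1/4, 1/4).
On side B_2B_3 the B_1-coordinate is zero; dropping M's B_1-weight 1/2 and renormalizing the remaining 1/4 : 1/4 gives weights 1/2, 1/2 on B_2, B_3.
N = (1/2)·(4, 5) + (1/2)·(9, 11) = (13/2, 8).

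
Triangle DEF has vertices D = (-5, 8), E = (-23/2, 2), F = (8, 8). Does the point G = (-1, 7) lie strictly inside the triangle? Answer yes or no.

yes

Barycentric coordinates of G: (23/52, 1/6, 61/156).
The three coordinates are positive, positive, positive; a point is interior exactly when all three are positive.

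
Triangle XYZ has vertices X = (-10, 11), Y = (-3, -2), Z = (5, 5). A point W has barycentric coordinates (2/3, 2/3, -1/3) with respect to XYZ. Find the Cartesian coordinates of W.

W = (2/3)·X + (2/3)·Y + (-1/3)·Z.
x-coordinate: (2/3)·(-10) + (2/3)·(-3) + (-1/3)·5 = -31/3.
y-coordinate: (2/3)·11 + (2/3)·(-2) + (-1/3)·5 = 13/3.

(-31/3, 13/3)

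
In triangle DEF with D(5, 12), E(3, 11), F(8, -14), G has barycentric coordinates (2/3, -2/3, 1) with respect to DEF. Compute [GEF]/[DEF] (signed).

2/3

The signed ratio [GEF]/[DEF] equals the barycentric coordinate of G at vertex D, which is 2/3.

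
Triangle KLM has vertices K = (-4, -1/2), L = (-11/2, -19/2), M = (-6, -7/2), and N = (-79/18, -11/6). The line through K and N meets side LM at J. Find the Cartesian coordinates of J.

(-23/4, -13/2)

Barycentric coordinates of N with respect to KLM: (7/9, 1/9, 1/9).
On side LM the K-coordinate is zero; dropping N's K-weight 7/9 and renormalizing the remaining 1/9 : 1/9 gives weights 1/2, 1/2 on L, M.
J = (1/2)·(-11/2, -19/2) + (1/2)·(-6, -7/2) = (-23/4, -13/2).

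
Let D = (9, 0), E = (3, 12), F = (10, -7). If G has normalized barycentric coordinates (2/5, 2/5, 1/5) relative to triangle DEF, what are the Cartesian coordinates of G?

(34/5, 17/5)

G = (2/5)·D + (2/5)·E + (1/5)·F.
x-coordinate: (2/5)·9 + (2/5)·3 + (1/5)·10 = 34/5.
y-coordinate: (2/5)·0 + (2/5)·12 + (1/5)·(-7) = 17/5.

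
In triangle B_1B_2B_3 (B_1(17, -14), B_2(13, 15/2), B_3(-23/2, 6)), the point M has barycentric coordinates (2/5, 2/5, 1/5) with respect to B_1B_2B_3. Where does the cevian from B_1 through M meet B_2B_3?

(29/6, 7)

Line B_1M meets B_2B_3 where the B_1-coordinate vanishes; zeroing M's B_1-weight and renormalizing leaves B_2, B_3-weights 2/5 : 1/5 → (2/3, 1/3).
So N = (2/3)·B_2 + (1/3)·B_3 = (29/6, 7).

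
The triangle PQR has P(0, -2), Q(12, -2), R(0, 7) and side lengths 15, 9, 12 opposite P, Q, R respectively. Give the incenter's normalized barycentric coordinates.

(5/12, 1/4, 1/3)

The incenter has barycentric coordinates proportional to the opposite side lengths: (15 : 9 : 12).
Normalizing by 15+9+12 = 36 gives (5/12, 1/4, 1/3).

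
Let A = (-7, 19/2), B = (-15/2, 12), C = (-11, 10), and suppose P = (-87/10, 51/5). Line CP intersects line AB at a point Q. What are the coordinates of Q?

(-43/6, 31/3)

Barycentric coordinates of P with respect to ABC: (2/5, 1/5, 2/5).
On side AB the C-coordinate is zero; dropping P's C-weight 2/5 and renormalizing the remaining 2/5 : 1/5 gives weights 2/3, 1/3 on A, B.
Q = (2/3)·(-7, 19/2) + (1/3)·(-15/2, 12) = (-43/6, 31/3).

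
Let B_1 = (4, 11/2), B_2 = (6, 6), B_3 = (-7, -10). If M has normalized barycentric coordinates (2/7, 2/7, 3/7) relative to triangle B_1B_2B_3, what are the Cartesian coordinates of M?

M = (2/7)·B_1 + (2/7)·B_2 + (3/7)·B_3.
x-coordinate: (2/7)·4 + (2/7)·6 + (3/7)·(-7) = -1/7.
y-coordinate: (2/7)·(11/2) + (2/7)·6 + (3/7)·(-10) = -1.

(-1/7, -1)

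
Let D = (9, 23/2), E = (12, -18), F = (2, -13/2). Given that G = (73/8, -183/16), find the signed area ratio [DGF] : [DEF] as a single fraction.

[DEF] = ½·(9·(-18−(-13/2)) + 12·(-13/2−(23/2)) + 2·(23/2−(-18))) = ½·(-207/2 − 216 + 59) = -521/4.
[DGF] = ½·(9·(-183/16−(-13/2)) + (73/8)·(-13/2−(23/2)) + 2·(23/2−(-183/16))) = ½·(-711/16 − 657/4 + 367/8) = -2605/32, so the ratio is (-2605/32)/(-521/4) = 5/8.

5/8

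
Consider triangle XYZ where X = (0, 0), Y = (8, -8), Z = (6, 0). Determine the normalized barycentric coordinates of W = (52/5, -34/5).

Signed area of the reference triangle: [XYZ] = ½·(0·(-8−0) + 8·(0−0) + 6·(0−(-8))) = ½·(0 + 0 + 48) = 24.
[WYZ] = ½·((52/5)·(-8−0) + 8·(0−(-34/5)) + 6·(-34/5−(-8))) = ½·(-416/5 + 272/5 + 36/5) = -54/5, so the X-coordinate is (-54/5)/24 = -9/20.
[XWZ] = ½·(0·(-34/5−0) + (52/5)·(0−0) + 6·(0−(-34/5))) = ½·(0 + 0 + 204/5) = 102/5, so the Y-coordinate is 17/20.
[XYW] = ½·(0·(-8−(-34/5)) + 8·(-34/5−0) + (52/5)·(0−(-8))) = ½·(0 − 272/5 + 416/5) = 72/5, so the Z-coordinate is 3/5.
Check: -9/20 + 17/20 + 3/5 = 1.

(-9/20, 17/20, 3/5)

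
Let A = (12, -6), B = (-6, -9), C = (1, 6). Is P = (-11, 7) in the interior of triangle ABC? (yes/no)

Barycentric coordinates of P: (-187/249, 133/249, 101/83).
The three coordinates are negative, positive, positive; a point is interior exactly when all three are positive.

no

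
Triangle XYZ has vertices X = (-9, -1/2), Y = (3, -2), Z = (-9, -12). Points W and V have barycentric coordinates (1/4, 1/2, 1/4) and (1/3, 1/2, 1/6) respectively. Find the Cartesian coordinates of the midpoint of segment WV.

(-3, -175/48)

Barycentric coordinates of the midpoint are the average: (7/24, 1/2, 5/24).
Converting: (7/24)·X + (1/2)·Y + (5/24)·Z = (-3, -175/48).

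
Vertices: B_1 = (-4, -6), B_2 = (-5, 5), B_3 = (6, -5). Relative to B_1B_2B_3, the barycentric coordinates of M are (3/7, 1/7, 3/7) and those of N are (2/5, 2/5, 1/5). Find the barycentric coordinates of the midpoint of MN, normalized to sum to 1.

Since both coordinate triples sum to 1, the midpoint's barycentrics are the componentwise average.
(3/7+2/5)/2 = 29/70; similarly 19/70 and 11/35.

(29/70, 19/70, 11/35)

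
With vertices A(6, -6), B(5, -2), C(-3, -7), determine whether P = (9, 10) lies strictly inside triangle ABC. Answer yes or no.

no

Barycentric coordinates of P: (-76/37, 141/37, -28/37).
The three coordinates are negative, positive, negative; a point is interior exactly when all three are positive.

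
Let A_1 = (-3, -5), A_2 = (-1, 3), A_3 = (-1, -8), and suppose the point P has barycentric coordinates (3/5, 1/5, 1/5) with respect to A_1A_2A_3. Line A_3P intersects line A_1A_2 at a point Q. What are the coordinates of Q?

(-5/2, -3)

Line A_3P meets A_1A_2 where the A_3-coordinate vanishes; zeroing P's A_3-weight and renormalizing leaves A_1, A_2-weights 3/5 : 1/5 → (3/4, 1/4).
So Q = (3/4)·A_1 + (1/4)·A_2 = (-5/2, -3).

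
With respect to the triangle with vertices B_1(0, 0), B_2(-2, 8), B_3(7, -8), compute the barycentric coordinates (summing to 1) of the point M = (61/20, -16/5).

Signed area of the reference triangle: [B_1B_2B_3] = ½·(0·(8−(-8)) + (-2)·(-8−0) + 7·(0−8)) = ½·(0 + 16 − 56) = -20.
[MB_2B_3] = ½·((61/20)·(8−(-8)) + (-2)·(-8−(-16/5)) + 7·(-16/5−8)) = ½·(244/5 + 48/5 − 392/5) = -10, so the B_1-coordinate is (-10)/(-20) = 1/2.
[B_1MB_3] = ½·(0·(-16/5−(-8)) + (61/20)·(-8−0) + 7·(0−(-16/5))) = ½·(0 − 122/5 + 112/5) = -1, so the B_2-coordinate is 1/20.
[B_1B_2M] = ½·(0·(8−(-16/5)) + (-2)·(-16/5−0) + (61/20)·(0−8)) = ½·(0 + 32/5 − 122/5) = -9, so the B_3-coordinate is 9/20.

(1/2, 1/20, 9/20)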